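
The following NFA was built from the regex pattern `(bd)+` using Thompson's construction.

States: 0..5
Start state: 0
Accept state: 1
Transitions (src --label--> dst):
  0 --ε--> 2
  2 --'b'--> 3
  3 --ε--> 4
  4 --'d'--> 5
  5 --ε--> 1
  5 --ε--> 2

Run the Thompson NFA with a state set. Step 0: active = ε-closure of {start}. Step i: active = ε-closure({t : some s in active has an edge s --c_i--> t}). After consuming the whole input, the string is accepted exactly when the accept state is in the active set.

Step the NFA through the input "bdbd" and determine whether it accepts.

start: ε-closure({0}) = {0,2}
'b' @ 1: {3,4}
'd' @ 2: {1,2,5}  ✓accept
'b' @ 3: {3,4}
'd' @ 4: {1,2,5}  ✓accept
final: {1,2,5}; accept 1 in set

Answer: ACCEPT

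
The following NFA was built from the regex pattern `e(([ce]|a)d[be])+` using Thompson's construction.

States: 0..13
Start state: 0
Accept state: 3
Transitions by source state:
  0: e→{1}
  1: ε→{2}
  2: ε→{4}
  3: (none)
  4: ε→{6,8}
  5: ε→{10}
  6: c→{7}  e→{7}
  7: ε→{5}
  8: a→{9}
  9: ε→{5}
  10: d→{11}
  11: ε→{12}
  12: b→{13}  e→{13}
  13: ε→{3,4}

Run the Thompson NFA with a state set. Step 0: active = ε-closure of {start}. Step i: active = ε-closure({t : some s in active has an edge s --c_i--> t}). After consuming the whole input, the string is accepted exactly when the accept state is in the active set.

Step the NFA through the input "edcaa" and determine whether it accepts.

Answer: REJECT

Steps:
S₀ = ε-closure({0}) = {0}
'e' @ 1: {1,2,4,6,8}
'd' @ 2: {}  — state set empty
rest 'caa' ignored (set empty)
end set {} — state 3 not in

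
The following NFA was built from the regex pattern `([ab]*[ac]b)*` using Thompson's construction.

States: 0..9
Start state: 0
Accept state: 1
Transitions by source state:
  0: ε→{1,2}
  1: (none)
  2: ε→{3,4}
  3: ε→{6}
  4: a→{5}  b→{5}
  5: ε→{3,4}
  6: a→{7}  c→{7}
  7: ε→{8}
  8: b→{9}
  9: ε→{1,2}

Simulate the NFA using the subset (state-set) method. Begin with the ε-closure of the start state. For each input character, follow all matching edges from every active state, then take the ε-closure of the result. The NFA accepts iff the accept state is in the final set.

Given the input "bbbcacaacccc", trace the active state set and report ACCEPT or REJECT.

Answer: REJECT

Derivation:
initial (ε-close {0}): {0,1,2,3,4,6}
'b' @ 1: {3,4,5,6}
'b' @ 2: {3,4,5,6}
'b' @ 3: {3,4,5,6}
'c' @ 4: {7,8}
'a' @ 5: {}  — dead — no transitions
rest 'caacccc' ignored (set empty)
end set {} — state 1 not in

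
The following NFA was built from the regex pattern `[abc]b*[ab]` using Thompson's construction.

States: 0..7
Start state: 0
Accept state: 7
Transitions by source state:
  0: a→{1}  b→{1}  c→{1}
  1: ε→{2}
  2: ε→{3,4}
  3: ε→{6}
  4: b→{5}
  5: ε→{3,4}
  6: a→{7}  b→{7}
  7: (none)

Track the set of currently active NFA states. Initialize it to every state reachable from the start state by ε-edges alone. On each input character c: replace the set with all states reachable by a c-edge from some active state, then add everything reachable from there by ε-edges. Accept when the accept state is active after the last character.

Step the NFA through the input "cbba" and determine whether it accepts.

Answer: ACCEPT

Trace:
initial (ε-close {0}): {0}
'c' @ 1: {1,2,3,4,6}
'b' @ 2: {3,4,5,6,7}  [accepting]
'b' @ 3: {3,4,5,6,7}  [accepting]
'a' @ 4: {7}  [accepting]
end set {7} — state 7 in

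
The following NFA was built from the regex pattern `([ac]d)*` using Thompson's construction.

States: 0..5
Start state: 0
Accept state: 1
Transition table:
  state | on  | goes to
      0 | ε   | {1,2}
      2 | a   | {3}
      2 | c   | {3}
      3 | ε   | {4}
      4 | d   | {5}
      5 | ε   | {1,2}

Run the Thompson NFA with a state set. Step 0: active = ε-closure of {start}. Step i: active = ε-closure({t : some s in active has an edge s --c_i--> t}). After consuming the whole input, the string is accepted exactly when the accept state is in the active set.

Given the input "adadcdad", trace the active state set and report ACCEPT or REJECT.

start: ε-closure({0}) = {0,1,2}
'a' @ 1: {3,4}
'd' @ 2: {1,2,5}  [accepting]
'a' @ 3: {3,4}
'd' @ 4: {1,2,5}  [accepting]
'c' @ 5: {3,4}
'd' @ 6: {1,2,5}  [accepting]
'a' @ 7: {3,4}
'd' @ 8: {1,2,5}  [accepting]
final: {1,2,5}; accept 1 in set

Answer: ACCEPT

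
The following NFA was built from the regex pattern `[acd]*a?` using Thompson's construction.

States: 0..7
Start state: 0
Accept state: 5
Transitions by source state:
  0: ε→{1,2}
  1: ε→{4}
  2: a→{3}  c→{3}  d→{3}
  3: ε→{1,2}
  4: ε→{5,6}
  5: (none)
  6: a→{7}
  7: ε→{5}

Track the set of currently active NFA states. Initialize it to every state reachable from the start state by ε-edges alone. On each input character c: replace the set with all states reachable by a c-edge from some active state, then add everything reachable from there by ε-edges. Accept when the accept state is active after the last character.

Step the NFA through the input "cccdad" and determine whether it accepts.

Answer: ACCEPT

Derivation:
start: ε-closure({0}) = {0,1,2,4,5,6}
'c' @ 1: {1,2,3,4,5,6}  [accepting]
'c' @ 2: {1,2,3,4,5,6}  [accepting]
'c' @ 3: {1,2,3,4,5,6}  [accepting]
'd' @ 4: {1,2,3,4,5,6}  [accepting]
'a' @ 5: {1,2,3,4,5,6,7}  [accepting]
'd' @ 6: {1,2,3,4,5,6}  [accepting]
final: {1,2,3,4,5,6}; accept 5 in set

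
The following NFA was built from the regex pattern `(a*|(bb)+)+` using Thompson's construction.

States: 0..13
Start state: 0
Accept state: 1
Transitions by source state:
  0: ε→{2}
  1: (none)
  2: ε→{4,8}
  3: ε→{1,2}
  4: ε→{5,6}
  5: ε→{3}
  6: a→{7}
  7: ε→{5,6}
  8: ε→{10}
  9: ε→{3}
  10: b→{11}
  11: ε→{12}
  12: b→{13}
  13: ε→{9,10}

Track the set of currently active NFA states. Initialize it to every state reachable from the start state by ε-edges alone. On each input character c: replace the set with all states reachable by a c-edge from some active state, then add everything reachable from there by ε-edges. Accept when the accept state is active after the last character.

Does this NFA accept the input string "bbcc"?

Answer: REJECT

Steps:
initial (ε-close {0}): {0,1,2,3,4,5,6,8,10}
'b' @ 1: {11,12}
'b' @ 2: {1,2,3,4,5,6,8,9,10,13}  ✓accept
'c' @ 3: {}  — dead — no transitions
rest 'c' ignored (set empty)
after full input: {}  (accept=1 not in)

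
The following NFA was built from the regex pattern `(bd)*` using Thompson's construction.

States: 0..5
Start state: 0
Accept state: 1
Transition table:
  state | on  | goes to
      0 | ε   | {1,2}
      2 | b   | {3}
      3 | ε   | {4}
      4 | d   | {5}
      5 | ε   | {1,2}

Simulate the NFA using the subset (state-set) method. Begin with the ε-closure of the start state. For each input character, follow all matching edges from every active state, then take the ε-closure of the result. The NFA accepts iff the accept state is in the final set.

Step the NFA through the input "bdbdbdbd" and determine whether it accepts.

Answer: ACCEPT

Derivation:
start: ε-closure({0}) = {0,1,2}
'b' @ 1: {3,4}
'd' @ 2: {1,2,5}  ✓accept
'b' @ 3: {3,4}
'd' @ 4: {1,2,5}  ✓accept
'b' @ 5: {3,4}
'd' @ 6: {1,2,5}  ✓accept
'b' @ 7: {3,4}
'd' @ 8: {1,2,5}  ✓accept
end set {1,2,5} — state 1 in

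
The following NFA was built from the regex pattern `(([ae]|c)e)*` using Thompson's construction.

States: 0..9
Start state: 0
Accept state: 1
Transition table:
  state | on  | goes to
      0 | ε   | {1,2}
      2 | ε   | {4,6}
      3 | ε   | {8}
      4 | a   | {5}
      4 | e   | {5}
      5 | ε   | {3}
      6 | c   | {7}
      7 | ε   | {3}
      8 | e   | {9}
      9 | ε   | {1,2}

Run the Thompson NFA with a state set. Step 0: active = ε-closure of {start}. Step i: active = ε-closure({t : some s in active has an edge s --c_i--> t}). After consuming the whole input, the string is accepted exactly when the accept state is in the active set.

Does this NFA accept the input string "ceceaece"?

S₀ = ε-closure({0}) = {0,1,2,4,6}
'c' @ 1: {3,7,8}
'e' @ 2: {1,2,4,6,9}  [accepting]
'c' @ 3: {3,7,8}
'e' @ 4: {1,2,4,6,9}  [accepting]
'a' @ 5: {3,5,8}
'e' @ 6: {1,2,4,6,9}  [accepting]
'c' @ 7: {3,7,8}
'e' @ 8: {1,2,4,6,9}  [accepting]
after full input: {1,2,4,6,9}  (accept=1 in)

Answer: ACCEPT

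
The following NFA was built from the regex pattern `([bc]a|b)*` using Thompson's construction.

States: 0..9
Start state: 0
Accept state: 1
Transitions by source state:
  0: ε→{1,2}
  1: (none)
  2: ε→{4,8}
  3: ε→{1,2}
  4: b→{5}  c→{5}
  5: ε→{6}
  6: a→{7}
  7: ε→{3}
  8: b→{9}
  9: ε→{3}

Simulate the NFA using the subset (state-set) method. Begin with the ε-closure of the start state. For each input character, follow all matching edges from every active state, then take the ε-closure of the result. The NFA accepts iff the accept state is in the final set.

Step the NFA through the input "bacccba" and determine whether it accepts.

start: ε-closure({0}) = {0,1,2,4,8}
'b' @ 1: {1,2,3,4,5,6,8,9}  [accepting]
'a' @ 2: {1,2,3,4,7,8}  [accepting]
'c' @ 3: {5,6}
'c' @ 4: {}  — state set empty
rest 'cba' ignored (set empty)
final: {}; accept 1 not in set

Answer: REJECT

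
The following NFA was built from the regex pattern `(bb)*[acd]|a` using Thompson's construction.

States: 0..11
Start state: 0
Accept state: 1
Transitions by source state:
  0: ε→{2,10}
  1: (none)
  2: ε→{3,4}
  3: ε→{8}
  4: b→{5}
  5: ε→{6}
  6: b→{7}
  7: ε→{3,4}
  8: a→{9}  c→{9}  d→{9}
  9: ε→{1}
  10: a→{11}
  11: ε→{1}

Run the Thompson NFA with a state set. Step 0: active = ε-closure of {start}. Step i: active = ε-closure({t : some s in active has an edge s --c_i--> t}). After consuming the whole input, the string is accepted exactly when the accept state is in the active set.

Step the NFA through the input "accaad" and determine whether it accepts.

Answer: REJECT

Derivation:
initial (ε-close {0}): {0,2,3,4,8,10}
'a' @ 1: {1,9,11}  [accepting]
'c' @ 2: {}  — no active states
rest 'caad' ignored (set empty)
after full input: {}  (accept=1 not in)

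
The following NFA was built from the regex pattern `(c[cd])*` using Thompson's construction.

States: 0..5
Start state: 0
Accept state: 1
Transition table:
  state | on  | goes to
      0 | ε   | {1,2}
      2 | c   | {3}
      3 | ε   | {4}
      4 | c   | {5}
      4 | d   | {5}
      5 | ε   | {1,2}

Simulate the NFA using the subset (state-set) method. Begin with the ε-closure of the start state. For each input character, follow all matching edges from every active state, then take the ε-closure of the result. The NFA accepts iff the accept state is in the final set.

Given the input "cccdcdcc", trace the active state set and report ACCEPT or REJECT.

initial (ε-close {0}): {0,1,2}
'c' @ 1: {3,4}
'c' @ 2: {1,2,5}  ✓accept
'c' @ 3: {3,4}
'd' @ 4: {1,2,5}  ✓accept
'c' @ 5: {3,4}
'd' @ 6: {1,2,5}  ✓accept
'c' @ 7: {3,4}
'c' @ 8: {1,2,5}  ✓accept
after full input: {1,2,5}  (accept=1 in)

Answer: ACCEPT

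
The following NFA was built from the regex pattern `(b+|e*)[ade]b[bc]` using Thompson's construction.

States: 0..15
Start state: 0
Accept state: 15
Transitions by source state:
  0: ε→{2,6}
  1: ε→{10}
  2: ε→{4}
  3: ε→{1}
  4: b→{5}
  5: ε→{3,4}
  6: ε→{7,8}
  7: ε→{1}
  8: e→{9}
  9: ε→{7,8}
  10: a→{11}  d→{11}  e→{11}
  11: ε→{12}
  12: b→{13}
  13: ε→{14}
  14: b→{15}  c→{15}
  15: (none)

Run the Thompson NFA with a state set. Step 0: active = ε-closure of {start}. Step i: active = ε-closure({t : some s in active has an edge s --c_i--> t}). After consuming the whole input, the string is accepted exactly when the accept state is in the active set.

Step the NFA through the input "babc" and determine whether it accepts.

Answer: ACCEPT

Trace:
start: ε-closure({0}) = {0,1,2,4,6,7,8,10}
'b' @ 1: {1,3,4,5,10}
'a' @ 2: {11,12}
'b' @ 3: {13,14}
'c' @ 4: {15}  ✓accept
end set {15} — state 15 in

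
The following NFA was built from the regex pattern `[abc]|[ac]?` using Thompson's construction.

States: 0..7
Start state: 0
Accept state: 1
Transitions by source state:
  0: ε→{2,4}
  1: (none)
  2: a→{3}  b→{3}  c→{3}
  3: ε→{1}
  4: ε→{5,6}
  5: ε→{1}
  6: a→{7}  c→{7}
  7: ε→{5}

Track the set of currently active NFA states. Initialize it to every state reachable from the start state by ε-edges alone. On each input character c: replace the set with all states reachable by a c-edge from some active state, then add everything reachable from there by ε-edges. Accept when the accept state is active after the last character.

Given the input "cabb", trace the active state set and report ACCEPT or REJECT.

initial (ε-close {0}): {0,1,2,4,5,6}
'c' @ 1: {1,3,5,7}  (accept∈set)
'a' @ 2: {}  — state set empty
rest 'bb' ignored (set empty)
end set {} — state 1 not in

Answer: REJECT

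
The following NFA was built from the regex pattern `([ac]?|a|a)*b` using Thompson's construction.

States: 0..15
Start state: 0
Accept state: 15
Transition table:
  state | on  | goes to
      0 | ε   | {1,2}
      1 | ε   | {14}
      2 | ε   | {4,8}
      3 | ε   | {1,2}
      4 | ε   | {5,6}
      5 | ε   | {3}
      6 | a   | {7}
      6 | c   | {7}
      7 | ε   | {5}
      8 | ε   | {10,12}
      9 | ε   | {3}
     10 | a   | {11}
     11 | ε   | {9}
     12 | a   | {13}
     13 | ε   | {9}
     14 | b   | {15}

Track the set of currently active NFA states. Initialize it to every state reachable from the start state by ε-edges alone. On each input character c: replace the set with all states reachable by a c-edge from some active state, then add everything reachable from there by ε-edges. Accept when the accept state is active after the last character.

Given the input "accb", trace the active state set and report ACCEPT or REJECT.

Answer: ACCEPT

Steps:
initial (ε-close {0}): {0,1,2,3,4,5,6,8,10,12,14}
'a' @ 1: {1,2,3,4,5,6,7,8,9,10,11,12,13,14}
'c' @ 2: {1,2,3,4,5,6,7,8,10,12,14}
'c' @ 3: {1,2,3,4,5,6,7,8,10,12,14}
'b' @ 4: {15}  ✓accept
after full input: {15}  (accept=15 in)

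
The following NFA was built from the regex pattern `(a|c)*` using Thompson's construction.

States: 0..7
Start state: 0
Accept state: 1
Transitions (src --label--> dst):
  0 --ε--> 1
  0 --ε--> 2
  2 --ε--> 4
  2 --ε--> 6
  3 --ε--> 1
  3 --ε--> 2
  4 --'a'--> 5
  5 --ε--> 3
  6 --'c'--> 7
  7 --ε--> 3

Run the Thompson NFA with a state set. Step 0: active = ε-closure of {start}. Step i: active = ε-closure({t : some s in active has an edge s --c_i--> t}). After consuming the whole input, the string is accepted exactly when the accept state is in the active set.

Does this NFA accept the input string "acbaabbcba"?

Answer: REJECT

Derivation:
start: ε-closure({0}) = {0,1,2,4,6}
'a' @ 1: {1,2,3,4,5,6}  [accepting]
'c' @ 2: {1,2,3,4,6,7}  [accepting]
'b' @ 3: {}  — no active states
rest 'aabbcba' ignored (set empty)
after full input: {}  (accept=1 not in)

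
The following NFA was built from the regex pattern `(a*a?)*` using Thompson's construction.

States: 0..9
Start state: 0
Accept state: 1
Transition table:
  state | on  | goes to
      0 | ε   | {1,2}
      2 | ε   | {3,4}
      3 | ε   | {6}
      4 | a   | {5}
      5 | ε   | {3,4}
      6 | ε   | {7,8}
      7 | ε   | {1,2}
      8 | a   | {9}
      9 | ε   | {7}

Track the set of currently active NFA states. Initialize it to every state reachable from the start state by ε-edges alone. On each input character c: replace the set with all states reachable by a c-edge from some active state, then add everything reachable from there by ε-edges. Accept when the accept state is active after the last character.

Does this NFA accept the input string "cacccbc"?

S₀ = ε-closure({0}) = {0,1,2,3,4,6,7,8}
'c' @ 1: {}  — no active states
rest 'acccbc' ignored (set empty)
after full input: {}  (accept=1 not in)

Answer: REJECT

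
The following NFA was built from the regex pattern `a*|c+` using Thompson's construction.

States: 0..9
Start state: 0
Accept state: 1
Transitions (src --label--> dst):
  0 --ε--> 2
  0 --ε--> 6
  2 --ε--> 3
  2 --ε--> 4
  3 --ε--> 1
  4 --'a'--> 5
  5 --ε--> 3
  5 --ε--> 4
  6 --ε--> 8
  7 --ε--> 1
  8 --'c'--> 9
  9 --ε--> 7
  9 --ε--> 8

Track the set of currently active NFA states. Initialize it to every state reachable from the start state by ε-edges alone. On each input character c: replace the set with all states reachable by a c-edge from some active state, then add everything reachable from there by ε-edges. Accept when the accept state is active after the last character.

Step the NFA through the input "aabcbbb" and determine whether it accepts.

initial (ε-close {0}): {0,1,2,3,4,6,8}
'a' @ 1: {1,3,4,5}  (accept∈set)
'a' @ 2: {1,3,4,5}  (accept∈set)
'b' @ 3: {}  — no active states
rest 'cbbb' ignored (set empty)
end set {} — state 1 not in

Answer: REJECT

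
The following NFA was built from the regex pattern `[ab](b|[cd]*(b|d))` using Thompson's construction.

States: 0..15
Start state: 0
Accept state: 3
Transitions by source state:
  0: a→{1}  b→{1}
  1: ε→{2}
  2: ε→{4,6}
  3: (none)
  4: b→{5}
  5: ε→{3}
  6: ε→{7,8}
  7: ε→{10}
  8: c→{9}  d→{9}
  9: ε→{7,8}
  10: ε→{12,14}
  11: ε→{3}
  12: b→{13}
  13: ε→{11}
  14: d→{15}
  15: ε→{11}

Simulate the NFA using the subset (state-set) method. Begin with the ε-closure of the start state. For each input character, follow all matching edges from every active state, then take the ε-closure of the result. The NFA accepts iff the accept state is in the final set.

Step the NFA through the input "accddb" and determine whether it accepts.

initial (ε-close {0}): {0}
'a' @ 1: {1,2,4,6,7,8,10,12,14}
'c' @ 2: {7,8,9,10,12,14}
'c' @ 3: {7,8,9,10,12,14}
'd' @ 4: {3,7,8,9,10,11,12,14,15}  [accepting]
'd' @ 5: {3,7,8,9,10,11,12,14,15}  [accepting]
'b' @ 6: {3,11,13}  [accepting]
end set {3,11,13} — state 3 in

Answer: ACCEPT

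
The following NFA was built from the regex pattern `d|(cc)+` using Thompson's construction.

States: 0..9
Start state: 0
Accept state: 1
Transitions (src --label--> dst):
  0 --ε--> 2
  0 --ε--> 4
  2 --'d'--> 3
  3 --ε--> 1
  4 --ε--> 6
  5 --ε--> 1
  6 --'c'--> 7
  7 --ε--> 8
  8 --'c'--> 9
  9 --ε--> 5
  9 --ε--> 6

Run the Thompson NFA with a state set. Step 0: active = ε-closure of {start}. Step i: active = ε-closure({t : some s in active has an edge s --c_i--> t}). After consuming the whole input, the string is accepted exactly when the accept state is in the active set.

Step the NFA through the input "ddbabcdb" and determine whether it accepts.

S₀ = ε-closure({0}) = {0,2,4,6}
'd' @ 1: {1,3}  [accepting]
'd' @ 2: {}  — state set empty
rest 'babcdb' ignored (set empty)
after full input: {}  (accept=1 not in)

Answer: REJECT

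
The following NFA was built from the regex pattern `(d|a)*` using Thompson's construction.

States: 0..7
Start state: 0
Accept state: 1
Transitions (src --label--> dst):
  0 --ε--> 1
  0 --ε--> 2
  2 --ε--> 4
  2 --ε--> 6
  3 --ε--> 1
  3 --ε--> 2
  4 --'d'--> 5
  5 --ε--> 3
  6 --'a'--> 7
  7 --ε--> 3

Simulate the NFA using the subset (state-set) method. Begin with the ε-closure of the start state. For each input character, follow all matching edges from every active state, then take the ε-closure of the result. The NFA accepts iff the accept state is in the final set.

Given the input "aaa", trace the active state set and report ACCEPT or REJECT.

Answer: ACCEPT

Derivation:
initial (ε-close {0}): {0,1,2,4,6}
'a' @ 1: {1,2,3,4,6,7}  ✓accept
'a' @ 2: {1,2,3,4,6,7}  ✓accept
'a' @ 3: {1,2,3,4,6,7}  ✓accept
final: {1,2,3,4,6,7}; accept 1 in set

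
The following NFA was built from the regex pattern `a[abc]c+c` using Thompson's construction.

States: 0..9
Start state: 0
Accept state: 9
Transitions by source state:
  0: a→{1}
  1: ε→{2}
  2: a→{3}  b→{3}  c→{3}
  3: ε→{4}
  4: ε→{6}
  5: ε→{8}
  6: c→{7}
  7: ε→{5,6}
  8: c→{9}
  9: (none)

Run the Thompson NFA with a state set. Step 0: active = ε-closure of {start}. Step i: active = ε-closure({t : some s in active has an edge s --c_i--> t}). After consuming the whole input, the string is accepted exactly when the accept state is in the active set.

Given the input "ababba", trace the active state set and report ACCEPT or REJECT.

start: ε-closure({0}) = {0}
'a' @ 1: {1,2}
'b' @ 2: {3,4,6}
'a' @ 3: {}  — dead — no transitions
rest 'bba' ignored (set empty)
final: {}; accept 9 not in set

Answer: REJECT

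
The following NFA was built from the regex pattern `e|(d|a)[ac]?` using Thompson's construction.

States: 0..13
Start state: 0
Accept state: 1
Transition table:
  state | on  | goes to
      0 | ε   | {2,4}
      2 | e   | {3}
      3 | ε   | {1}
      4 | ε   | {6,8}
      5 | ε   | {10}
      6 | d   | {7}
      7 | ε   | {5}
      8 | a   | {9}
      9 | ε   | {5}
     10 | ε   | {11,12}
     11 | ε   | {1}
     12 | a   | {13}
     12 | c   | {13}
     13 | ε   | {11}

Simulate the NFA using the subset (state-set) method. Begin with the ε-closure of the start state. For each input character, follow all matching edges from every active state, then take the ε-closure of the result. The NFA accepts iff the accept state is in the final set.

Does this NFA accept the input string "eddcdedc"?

Answer: REJECT

Derivation:
S₀ = ε-closure({0}) = {0,2,4,6,8}
'e' @ 1: {1,3}  (accept∈set)
'd' @ 2: {}  — state set empty
rest 'dcdedc' ignored (set empty)
after full input: {}  (accept=1 not in)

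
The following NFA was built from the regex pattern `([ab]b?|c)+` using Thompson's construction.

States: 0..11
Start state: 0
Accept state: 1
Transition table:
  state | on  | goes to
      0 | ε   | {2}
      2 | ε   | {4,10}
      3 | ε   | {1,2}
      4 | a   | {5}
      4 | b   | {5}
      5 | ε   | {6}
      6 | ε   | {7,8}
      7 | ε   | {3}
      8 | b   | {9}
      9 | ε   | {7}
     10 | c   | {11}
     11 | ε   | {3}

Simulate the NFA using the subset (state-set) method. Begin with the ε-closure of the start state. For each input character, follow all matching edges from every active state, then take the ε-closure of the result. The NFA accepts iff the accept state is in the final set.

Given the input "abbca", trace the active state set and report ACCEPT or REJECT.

initial (ε-close {0}): {0,2,4,10}
'a' @ 1: {1,2,3,4,5,6,7,8,10}  [accepting]
'b' @ 2: {1,2,3,4,5,6,7,8,9,10}  [accepting]
'b' @ 3: {1,2,3,4,5,6,7,8,9,10}  [accepting]
'c' @ 4: {1,2,3,4,10,11}  [accepting]
'a' @ 5: {1,2,3,4,5,6,7,8,10}  [accepting]
end set {1,2,3,4,5,6,7,8,10} — state 1 in

Answer: ACCEPT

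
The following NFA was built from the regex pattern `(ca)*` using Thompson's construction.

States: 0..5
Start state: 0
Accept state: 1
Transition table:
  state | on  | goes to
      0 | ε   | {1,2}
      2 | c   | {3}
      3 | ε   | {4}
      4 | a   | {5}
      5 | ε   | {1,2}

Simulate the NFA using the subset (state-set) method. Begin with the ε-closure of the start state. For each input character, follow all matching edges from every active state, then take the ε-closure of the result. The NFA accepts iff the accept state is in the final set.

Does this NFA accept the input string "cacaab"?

Answer: REJECT

Trace:
S₀ = ε-closure({0}) = {0,1,2}
'c' @ 1: {3,4}
'a' @ 2: {1,2,5}  [accepting]
'c' @ 3: {3,4}
'a' @ 4: {1,2,5}  [accepting]
'a' @ 5: {}  — state set empty
rest 'b' ignored (set empty)
end set {} — state 1 not in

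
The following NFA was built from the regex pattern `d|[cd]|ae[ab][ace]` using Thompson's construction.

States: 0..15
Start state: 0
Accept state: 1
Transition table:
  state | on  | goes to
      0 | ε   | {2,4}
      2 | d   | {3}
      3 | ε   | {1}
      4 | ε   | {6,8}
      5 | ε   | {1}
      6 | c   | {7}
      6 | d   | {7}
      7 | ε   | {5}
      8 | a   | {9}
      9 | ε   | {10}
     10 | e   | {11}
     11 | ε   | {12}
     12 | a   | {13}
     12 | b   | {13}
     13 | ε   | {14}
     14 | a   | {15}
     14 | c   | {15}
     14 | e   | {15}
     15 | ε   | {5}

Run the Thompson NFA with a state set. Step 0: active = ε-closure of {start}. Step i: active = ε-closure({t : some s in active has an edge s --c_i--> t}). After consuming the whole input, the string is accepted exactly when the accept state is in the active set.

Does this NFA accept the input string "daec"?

S₀ = ε-closure({0}) = {0,2,4,6,8}
'd' @ 1: {1,3,5,7}  ✓accept
'a' @ 2: {}  — state set empty
rest 'ec' ignored (set empty)
final: {}; accept 1 not in set

Answer: REJECT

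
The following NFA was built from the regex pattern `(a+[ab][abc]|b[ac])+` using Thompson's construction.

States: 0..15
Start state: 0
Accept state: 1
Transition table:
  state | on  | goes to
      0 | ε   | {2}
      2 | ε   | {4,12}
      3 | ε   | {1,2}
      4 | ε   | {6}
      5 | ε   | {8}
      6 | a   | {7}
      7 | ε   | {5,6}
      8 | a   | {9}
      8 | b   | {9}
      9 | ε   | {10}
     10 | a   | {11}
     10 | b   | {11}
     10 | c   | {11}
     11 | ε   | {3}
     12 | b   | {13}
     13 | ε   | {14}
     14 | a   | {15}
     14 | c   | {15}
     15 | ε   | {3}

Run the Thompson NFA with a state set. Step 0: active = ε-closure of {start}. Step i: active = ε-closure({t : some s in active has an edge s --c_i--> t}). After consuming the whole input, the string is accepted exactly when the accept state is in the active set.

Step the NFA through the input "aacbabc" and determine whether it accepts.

initial (ε-close {0}): {0,2,4,6,12}
'a' @ 1: {5,6,7,8}
'a' @ 2: {5,6,7,8,9,10}
'c' @ 3: {1,2,3,4,6,11,12}  [accepting]
'b' @ 4: {13,14}
'a' @ 5: {1,2,3,4,6,12,15}  [accepting]
'b' @ 6: {13,14}
'c' @ 7: {1,2,3,4,6,12,15}  [accepting]
after full input: {1,2,3,4,6,12,15}  (accept=1 in)

Answer: ACCEPT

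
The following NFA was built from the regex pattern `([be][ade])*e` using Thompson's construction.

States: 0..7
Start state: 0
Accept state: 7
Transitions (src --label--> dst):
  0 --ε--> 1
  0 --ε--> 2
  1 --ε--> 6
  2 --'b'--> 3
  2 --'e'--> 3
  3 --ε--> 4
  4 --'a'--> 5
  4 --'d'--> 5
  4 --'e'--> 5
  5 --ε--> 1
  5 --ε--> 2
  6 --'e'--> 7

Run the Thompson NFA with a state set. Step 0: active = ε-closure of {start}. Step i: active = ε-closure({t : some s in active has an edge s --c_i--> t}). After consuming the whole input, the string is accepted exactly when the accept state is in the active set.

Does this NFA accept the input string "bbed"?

Answer: REJECT

Derivation:
start: ε-closure({0}) = {0,1,2,6}
'b' @ 1: {3,4}
'b' @ 2: {}  — dead — no transitions
rest 'ed' ignored (set empty)
final: {}; accept 7 not in set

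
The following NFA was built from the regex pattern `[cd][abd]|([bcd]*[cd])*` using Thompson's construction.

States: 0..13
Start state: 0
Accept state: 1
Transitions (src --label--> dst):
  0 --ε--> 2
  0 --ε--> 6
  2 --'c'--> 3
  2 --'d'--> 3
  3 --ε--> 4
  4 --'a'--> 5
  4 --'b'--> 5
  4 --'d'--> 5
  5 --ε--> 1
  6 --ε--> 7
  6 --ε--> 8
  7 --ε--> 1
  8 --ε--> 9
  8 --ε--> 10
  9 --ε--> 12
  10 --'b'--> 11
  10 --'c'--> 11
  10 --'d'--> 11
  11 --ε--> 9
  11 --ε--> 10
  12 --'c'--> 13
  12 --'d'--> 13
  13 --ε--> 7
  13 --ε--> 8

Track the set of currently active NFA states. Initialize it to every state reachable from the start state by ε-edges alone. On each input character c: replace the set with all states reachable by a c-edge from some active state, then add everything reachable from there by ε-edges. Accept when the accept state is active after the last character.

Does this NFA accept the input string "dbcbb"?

Answer: REJECT

Steps:
S₀ = ε-closure({0}) = {0,1,2,6,7,8,9,10,12}
'd' @ 1: {1,3,4,7,8,9,10,11,12,13}  (accept∈set)
'b' @ 2: {1,5,9,10,11,12}  (accept∈set)
'c' @ 3: {1,7,8,9,10,11,12,13}  (accept∈set)
'b' @ 4: {9,10,11,12}
'b' @ 5: {9,10,11,12}
final: {9,10,11,12}; accept 1 not in set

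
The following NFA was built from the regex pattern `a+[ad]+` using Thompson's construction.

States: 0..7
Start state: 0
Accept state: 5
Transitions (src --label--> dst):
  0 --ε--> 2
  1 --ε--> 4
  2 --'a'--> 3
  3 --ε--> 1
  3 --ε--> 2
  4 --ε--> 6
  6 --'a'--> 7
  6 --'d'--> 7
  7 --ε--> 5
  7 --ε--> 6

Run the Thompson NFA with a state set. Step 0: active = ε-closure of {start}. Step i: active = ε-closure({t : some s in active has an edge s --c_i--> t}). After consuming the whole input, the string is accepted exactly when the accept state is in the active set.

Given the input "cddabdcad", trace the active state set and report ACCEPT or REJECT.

start: ε-closure({0}) = {0,2}
'c' @ 1: {}  — no active states
rest 'ddabdcad' ignored (set empty)
end set {} — state 5 not in

Answer: REJECT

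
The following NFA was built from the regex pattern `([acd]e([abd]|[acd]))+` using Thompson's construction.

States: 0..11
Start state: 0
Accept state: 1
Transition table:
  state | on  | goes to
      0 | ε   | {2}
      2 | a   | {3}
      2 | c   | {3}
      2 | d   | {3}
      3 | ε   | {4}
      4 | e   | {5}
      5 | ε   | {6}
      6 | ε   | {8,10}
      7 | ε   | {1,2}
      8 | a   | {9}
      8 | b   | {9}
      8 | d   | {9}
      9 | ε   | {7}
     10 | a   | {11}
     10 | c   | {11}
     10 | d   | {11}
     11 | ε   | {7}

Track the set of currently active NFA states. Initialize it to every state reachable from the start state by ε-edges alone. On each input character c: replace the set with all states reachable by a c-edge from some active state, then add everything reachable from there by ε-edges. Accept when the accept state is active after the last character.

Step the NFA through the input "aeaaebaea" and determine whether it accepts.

initial (ε-close {0}): {0,2}
'a' @ 1: {3,4}
'e' @ 2: {5,6,8,10}
'a' @ 3: {1,2,7,9,11}  (accept∈set)
'a' @ 4: {3,4}
'e' @ 5: {5,6,8,10}
'b' @ 6: {1,2,7,9}  (accept∈set)
'a' @ 7: {3,4}
'e' @ 8: {5,6,8,10}
'a' @ 9: {1,2,7,9,11}  (accept∈set)
end set {1,2,7,9,11} — state 1 in

Answer: ACCEPT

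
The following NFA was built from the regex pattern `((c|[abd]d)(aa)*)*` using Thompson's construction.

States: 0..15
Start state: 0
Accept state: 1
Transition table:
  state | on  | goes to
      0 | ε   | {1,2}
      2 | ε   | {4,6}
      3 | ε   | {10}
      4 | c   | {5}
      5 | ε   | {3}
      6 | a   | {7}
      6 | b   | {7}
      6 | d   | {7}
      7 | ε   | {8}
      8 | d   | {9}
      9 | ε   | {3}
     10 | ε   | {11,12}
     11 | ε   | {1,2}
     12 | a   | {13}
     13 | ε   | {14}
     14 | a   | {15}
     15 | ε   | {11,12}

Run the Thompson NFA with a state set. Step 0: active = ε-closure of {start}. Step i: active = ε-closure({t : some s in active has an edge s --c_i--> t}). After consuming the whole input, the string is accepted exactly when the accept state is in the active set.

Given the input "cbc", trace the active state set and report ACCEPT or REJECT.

Answer: REJECT

Steps:
S₀ = ε-closure({0}) = {0,1,2,4,6}
'c' @ 1: {1,2,3,4,5,6,10,11,12}  ✓accept
'b' @ 2: {7,8}
'c' @ 3: {}  — no active states
end set {} — state 1 not in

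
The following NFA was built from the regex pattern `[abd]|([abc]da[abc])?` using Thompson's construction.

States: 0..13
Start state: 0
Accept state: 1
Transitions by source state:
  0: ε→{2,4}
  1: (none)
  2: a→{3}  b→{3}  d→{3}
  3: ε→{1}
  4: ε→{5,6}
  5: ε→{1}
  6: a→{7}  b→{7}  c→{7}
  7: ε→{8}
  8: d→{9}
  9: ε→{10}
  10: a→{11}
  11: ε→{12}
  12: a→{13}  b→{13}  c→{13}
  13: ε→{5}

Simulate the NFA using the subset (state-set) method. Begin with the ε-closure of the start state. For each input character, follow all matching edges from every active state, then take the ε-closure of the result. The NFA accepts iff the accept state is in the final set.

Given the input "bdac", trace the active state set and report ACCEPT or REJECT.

Answer: ACCEPT

Derivation:
initial (ε-close {0}): {0,1,2,4,5,6}
'b' @ 1: {1,3,7,8}  (accept∈set)
'd' @ 2: {9,10}
'a' @ 3: {11,12}
'c' @ 4: {1,5,13}  (accept∈set)
end set {1,5,13} — state 1 in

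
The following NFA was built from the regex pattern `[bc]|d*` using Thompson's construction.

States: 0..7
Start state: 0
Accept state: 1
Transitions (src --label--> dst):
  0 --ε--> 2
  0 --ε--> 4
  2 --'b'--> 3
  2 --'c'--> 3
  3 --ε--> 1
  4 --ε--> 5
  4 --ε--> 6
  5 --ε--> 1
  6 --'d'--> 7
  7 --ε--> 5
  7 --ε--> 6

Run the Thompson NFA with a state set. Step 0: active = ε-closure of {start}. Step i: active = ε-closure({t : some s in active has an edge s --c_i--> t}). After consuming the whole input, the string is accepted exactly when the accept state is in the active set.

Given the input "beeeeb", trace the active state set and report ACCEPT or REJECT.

initial (ε-close {0}): {0,1,2,4,5,6}
'b' @ 1: {1,3}  [accepting]
'e' @ 2: {}  — state set empty
rest 'eeeb' ignored (set empty)
after full input: {}  (accept=1 not in)

Answer: REJECT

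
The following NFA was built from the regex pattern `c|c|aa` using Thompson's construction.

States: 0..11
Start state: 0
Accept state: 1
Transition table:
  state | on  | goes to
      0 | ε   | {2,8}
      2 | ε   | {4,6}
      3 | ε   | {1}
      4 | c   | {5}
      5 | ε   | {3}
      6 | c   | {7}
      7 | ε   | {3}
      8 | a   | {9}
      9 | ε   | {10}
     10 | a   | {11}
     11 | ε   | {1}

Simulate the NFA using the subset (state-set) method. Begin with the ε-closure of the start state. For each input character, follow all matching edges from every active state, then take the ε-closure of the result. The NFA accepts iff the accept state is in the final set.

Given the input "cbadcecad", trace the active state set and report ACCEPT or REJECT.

start: ε-closure({0}) = {0,2,4,6,8}
'c' @ 1: {1,3,5,7}  [accepting]
'b' @ 2: {}  — no active states
rest 'adcecad' ignored (set empty)
end set {} — state 1 not in

Answer: REJECT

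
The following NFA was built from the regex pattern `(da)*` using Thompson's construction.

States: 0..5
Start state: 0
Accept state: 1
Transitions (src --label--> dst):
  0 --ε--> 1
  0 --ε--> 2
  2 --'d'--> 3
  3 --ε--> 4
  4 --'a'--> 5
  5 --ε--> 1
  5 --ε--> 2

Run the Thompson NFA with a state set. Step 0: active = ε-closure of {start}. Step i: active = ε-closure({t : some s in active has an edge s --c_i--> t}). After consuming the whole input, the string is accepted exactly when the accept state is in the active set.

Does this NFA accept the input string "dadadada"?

Answer: ACCEPT

Derivation:
start: ε-closure({0}) = {0,1,2}
'd' @ 1: {3,4}
'a' @ 2: {1,2,5}  [accepting]
'd' @ 3: {3,4}
'a' @ 4: {1,2,5}  [accepting]
'd' @ 5: {3,4}
'a' @ 6: {1,2,5}  [accepting]
'd' @ 7: {3,4}
'a' @ 8: {1,2,5}  [accepting]
final: {1,2,5}; accept 1 in set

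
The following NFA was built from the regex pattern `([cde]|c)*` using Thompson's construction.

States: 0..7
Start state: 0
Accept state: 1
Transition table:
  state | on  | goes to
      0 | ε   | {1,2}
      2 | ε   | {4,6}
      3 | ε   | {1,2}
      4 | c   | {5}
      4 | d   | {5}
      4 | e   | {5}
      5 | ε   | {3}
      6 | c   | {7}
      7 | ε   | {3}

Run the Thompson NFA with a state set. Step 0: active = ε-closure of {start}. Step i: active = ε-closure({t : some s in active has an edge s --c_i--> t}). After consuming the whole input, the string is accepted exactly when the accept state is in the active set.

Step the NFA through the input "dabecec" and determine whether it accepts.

start: ε-closure({0}) = {0,1,2,4,6}
'd' @ 1: {1,2,3,4,5,6}  [accepting]
'a' @ 2: {}  — state set empty
rest 'becec' ignored (set empty)
final: {}; accept 1 not in set

Answer: REJECT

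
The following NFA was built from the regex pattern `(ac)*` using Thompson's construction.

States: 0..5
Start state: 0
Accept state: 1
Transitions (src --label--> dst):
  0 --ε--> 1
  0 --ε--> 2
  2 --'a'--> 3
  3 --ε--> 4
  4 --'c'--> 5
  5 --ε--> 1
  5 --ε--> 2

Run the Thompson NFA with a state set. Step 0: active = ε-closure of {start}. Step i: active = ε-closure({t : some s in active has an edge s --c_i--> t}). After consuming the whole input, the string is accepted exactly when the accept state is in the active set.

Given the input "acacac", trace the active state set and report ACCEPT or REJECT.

Answer: ACCEPT

Steps:
S₀ = ε-closure({0}) = {0,1,2}
'a' @ 1: {3,4}
'c' @ 2: {1,2,5}  [accepting]
'a' @ 3: {3,4}
'c' @ 4: {1,2,5}  [accepting]
'a' @ 5: {3,4}
'c' @ 6: {1,2,5}  [accepting]
after full input: {1,2,5}  (accept=1 in)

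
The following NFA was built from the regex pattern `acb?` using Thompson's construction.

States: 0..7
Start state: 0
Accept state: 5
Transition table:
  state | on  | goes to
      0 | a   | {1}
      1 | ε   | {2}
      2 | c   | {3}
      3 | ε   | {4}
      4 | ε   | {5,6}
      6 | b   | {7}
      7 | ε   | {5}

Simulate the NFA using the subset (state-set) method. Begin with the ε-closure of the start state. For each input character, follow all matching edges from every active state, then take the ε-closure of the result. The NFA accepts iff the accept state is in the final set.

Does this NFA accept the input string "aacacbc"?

Answer: REJECT

Trace:
initial (ε-close {0}): {0}
'a' @ 1: {1,2}
'a' @ 2: {}  — no active states
rest 'cacbc' ignored (set empty)
after full input: {}  (accept=5 not in)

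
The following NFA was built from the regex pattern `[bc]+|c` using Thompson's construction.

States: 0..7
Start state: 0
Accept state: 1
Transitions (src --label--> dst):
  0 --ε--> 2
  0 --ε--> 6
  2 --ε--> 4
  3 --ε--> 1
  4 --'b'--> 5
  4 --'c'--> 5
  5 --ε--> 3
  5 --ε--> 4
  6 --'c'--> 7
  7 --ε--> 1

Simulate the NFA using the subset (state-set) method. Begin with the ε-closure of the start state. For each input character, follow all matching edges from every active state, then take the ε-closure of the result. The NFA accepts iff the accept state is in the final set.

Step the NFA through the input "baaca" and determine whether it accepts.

Answer: REJECT

Trace:
initial (ε-close {0}): {0,2,4,6}
'b' @ 1: {1,3,4,5}  ✓accept
'a' @ 2: {}  — dead — no transitions
rest 'aca' ignored (set empty)
end set {} — state 1 not in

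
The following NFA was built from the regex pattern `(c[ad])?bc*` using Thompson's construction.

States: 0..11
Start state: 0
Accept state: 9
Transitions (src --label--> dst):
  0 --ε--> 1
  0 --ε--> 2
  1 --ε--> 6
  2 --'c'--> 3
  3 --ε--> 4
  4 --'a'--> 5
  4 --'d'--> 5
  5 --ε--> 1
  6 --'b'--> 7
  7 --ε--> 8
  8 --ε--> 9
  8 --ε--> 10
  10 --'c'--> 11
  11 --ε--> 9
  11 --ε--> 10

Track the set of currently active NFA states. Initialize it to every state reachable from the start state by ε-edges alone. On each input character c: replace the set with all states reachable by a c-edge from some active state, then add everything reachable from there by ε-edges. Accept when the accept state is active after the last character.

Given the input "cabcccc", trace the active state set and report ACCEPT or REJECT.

Answer: ACCEPT

Trace:
start: ε-closure({0}) = {0,1,2,6}
'c' @ 1: {3,4}
'a' @ 2: {1,5,6}
'b' @ 3: {7,8,9,10}  (accept∈set)
'c' @ 4: {9,10,11}  (accept∈set)
'c' @ 5: {9,10,11}  (accept∈set)
'c' @ 6: {9,10,11}  (accept∈set)
'c' @ 7: {9,10,11}  (accept∈set)
end set {9,10,11} — state 9 in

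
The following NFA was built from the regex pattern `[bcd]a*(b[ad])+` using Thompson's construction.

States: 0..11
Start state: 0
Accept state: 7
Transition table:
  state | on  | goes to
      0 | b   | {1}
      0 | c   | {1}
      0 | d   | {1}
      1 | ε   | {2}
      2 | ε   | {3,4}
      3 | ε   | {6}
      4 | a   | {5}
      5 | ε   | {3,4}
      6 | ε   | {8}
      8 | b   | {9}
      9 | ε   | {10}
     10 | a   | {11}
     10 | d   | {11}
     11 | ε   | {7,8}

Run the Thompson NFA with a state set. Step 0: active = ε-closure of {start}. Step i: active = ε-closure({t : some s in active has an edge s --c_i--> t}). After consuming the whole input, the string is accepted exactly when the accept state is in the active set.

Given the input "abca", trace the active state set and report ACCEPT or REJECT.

Answer: REJECT

Derivation:
S₀ = ε-closure({0}) = {0}
'a' @ 1: {}  — state set empty
rest 'bca' ignored (set empty)
after full input: {}  (accept=7 not in)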